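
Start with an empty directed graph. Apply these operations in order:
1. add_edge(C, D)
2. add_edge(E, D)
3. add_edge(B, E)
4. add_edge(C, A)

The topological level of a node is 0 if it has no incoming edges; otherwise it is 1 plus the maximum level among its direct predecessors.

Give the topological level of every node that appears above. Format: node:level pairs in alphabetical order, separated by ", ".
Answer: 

Op 1: add_edge(C, D). Edges now: 1
Op 2: add_edge(E, D). Edges now: 2
Op 3: add_edge(B, E). Edges now: 3
Op 4: add_edge(C, A). Edges now: 4
Compute levels (Kahn BFS):
  sources (in-degree 0): B, C
  process B: level=0
    B->E: in-degree(E)=0, level(E)=1, enqueue
  process C: level=0
    C->A: in-degree(A)=0, level(A)=1, enqueue
    C->D: in-degree(D)=1, level(D)>=1
  process E: level=1
    E->D: in-degree(D)=0, level(D)=2, enqueue
  process A: level=1
  process D: level=2
All levels: A:1, B:0, C:0, D:2, E:1

Answer: A:1, B:0, C:0, D:2, E:1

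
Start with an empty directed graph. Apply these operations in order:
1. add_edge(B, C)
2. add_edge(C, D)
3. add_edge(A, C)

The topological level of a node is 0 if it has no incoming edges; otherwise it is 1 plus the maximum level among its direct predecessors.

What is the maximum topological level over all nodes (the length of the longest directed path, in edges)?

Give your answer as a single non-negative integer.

Op 1: add_edge(B, C). Edges now: 1
Op 2: add_edge(C, D). Edges now: 2
Op 3: add_edge(A, C). Edges now: 3
Compute levels (Kahn BFS):
  sources (in-degree 0): A, B
  process A: level=0
    A->C: in-degree(C)=1, level(C)>=1
  process B: level=0
    B->C: in-degree(C)=0, level(C)=1, enqueue
  process C: level=1
    C->D: in-degree(D)=0, level(D)=2, enqueue
  process D: level=2
All levels: A:0, B:0, C:1, D:2
max level = 2

Answer: 2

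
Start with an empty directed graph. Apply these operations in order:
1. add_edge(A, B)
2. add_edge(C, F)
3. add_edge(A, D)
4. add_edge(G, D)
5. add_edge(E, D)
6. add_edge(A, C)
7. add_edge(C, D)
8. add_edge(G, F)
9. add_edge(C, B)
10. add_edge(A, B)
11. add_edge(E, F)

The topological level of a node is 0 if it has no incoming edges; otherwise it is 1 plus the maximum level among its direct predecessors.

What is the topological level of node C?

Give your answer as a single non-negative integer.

Answer: 1

Derivation:
Op 1: add_edge(A, B). Edges now: 1
Op 2: add_edge(C, F). Edges now: 2
Op 3: add_edge(A, D). Edges now: 3
Op 4: add_edge(G, D). Edges now: 4
Op 5: add_edge(E, D). Edges now: 5
Op 6: add_edge(A, C). Edges now: 6
Op 7: add_edge(C, D). Edges now: 7
Op 8: add_edge(G, F). Edges now: 8
Op 9: add_edge(C, B). Edges now: 9
Op 10: add_edge(A, B) (duplicate, no change). Edges now: 9
Op 11: add_edge(E, F). Edges now: 10
Compute levels (Kahn BFS):
  sources (in-degree 0): A, E, G
  process A: level=0
    A->B: in-degree(B)=1, level(B)>=1
    A->C: in-degree(C)=0, level(C)=1, enqueue
    A->D: in-degree(D)=3, level(D)>=1
  process E: level=0
    E->D: in-degree(D)=2, level(D)>=1
    E->F: in-degree(F)=2, level(F)>=1
  process G: level=0
    G->D: in-degree(D)=1, level(D)>=1
    G->F: in-degree(F)=1, level(F)>=1
  process C: level=1
    C->B: in-degree(B)=0, level(B)=2, enqueue
    C->D: in-degree(D)=0, level(D)=2, enqueue
    C->F: in-degree(F)=0, level(F)=2, enqueue
  process B: level=2
  process D: level=2
  process F: level=2
All levels: A:0, B:2, C:1, D:2, E:0, F:2, G:0
level(C) = 1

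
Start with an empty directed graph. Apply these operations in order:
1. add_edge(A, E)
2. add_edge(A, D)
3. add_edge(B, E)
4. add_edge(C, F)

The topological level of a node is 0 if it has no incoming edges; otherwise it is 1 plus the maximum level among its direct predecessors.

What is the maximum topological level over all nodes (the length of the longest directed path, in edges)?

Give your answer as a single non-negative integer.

Answer: 1

Derivation:
Op 1: add_edge(A, E). Edges now: 1
Op 2: add_edge(A, D). Edges now: 2
Op 3: add_edge(B, E). Edges now: 3
Op 4: add_edge(C, F). Edges now: 4
Compute levels (Kahn BFS):
  sources (in-degree 0): A, B, C
  process A: level=0
    A->D: in-degree(D)=0, level(D)=1, enqueue
    A->E: in-degree(E)=1, level(E)>=1
  process B: level=0
    B->E: in-degree(E)=0, level(E)=1, enqueue
  process C: level=0
    C->F: in-degree(F)=0, level(F)=1, enqueue
  process D: level=1
  process E: level=1
  process F: level=1
All levels: A:0, B:0, C:0, D:1, E:1, F:1
max level = 1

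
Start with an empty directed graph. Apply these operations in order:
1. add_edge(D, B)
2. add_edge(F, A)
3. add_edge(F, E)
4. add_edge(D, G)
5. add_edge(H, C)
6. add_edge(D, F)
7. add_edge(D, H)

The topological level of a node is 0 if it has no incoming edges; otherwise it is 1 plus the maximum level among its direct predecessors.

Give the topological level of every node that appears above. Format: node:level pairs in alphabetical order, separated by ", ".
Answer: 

Op 1: add_edge(D, B). Edges now: 1
Op 2: add_edge(F, A). Edges now: 2
Op 3: add_edge(F, E). Edges now: 3
Op 4: add_edge(D, G). Edges now: 4
Op 5: add_edge(H, C). Edges now: 5
Op 6: add_edge(D, F). Edges now: 6
Op 7: add_edge(D, H). Edges now: 7
Compute levels (Kahn BFS):
  sources (in-degree 0): D
  process D: level=0
    D->B: in-degree(B)=0, level(B)=1, enqueue
    D->F: in-degree(F)=0, level(F)=1, enqueue
    D->G: in-degree(G)=0, level(G)=1, enqueue
    D->H: in-degree(H)=0, level(H)=1, enqueue
  process B: level=1
  process F: level=1
    F->A: in-degree(A)=0, level(A)=2, enqueue
    F->E: in-degree(E)=0, level(E)=2, enqueue
  process G: level=1
  process H: level=1
    H->C: in-degree(C)=0, level(C)=2, enqueue
  process A: level=2
  process E: level=2
  process C: level=2
All levels: A:2, B:1, C:2, D:0, E:2, F:1, G:1, H:1

Answer: A:2, B:1, C:2, D:0, E:2, F:1, G:1, H:1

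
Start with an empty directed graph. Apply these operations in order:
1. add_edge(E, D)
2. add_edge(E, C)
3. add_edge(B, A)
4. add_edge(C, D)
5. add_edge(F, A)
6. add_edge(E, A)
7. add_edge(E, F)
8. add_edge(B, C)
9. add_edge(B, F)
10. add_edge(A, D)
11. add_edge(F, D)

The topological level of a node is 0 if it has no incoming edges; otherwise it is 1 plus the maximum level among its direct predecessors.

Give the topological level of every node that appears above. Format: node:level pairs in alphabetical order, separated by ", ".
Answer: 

Answer: A:2, B:0, C:1, D:3, E:0, F:1

Derivation:
Op 1: add_edge(E, D). Edges now: 1
Op 2: add_edge(E, C). Edges now: 2
Op 3: add_edge(B, A). Edges now: 3
Op 4: add_edge(C, D). Edges now: 4
Op 5: add_edge(F, A). Edges now: 5
Op 6: add_edge(E, A). Edges now: 6
Op 7: add_edge(E, F). Edges now: 7
Op 8: add_edge(B, C). Edges now: 8
Op 9: add_edge(B, F). Edges now: 9
Op 10: add_edge(A, D). Edges now: 10
Op 11: add_edge(F, D). Edges now: 11
Compute levels (Kahn BFS):
  sources (in-degree 0): B, E
  process B: level=0
    B->A: in-degree(A)=2, level(A)>=1
    B->C: in-degree(C)=1, level(C)>=1
    B->F: in-degree(F)=1, level(F)>=1
  process E: level=0
    E->A: in-degree(A)=1, level(A)>=1
    E->C: in-degree(C)=0, level(C)=1, enqueue
    E->D: in-degree(D)=3, level(D)>=1
    E->F: in-degree(F)=0, level(F)=1, enqueue
  process C: level=1
    C->D: in-degree(D)=2, level(D)>=2
  process F: level=1
    F->A: in-degree(A)=0, level(A)=2, enqueue
    F->D: in-degree(D)=1, level(D)>=2
  process A: level=2
    A->D: in-degree(D)=0, level(D)=3, enqueue
  process D: level=3
All levels: A:2, B:0, C:1, D:3, E:0, F:1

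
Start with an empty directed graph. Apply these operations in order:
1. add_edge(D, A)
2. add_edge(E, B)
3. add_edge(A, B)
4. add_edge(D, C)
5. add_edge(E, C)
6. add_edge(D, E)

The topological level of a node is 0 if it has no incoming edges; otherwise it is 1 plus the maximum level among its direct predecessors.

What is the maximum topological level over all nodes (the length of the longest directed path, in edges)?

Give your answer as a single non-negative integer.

Op 1: add_edge(D, A). Edges now: 1
Op 2: add_edge(E, B). Edges now: 2
Op 3: add_edge(A, B). Edges now: 3
Op 4: add_edge(D, C). Edges now: 4
Op 5: add_edge(E, C). Edges now: 5
Op 6: add_edge(D, E). Edges now: 6
Compute levels (Kahn BFS):
  sources (in-degree 0): D
  process D: level=0
    D->A: in-degree(A)=0, level(A)=1, enqueue
    D->C: in-degree(C)=1, level(C)>=1
    D->E: in-degree(E)=0, level(E)=1, enqueue
  process A: level=1
    A->B: in-degree(B)=1, level(B)>=2
  process E: level=1
    E->B: in-degree(B)=0, level(B)=2, enqueue
    E->C: in-degree(C)=0, level(C)=2, enqueue
  process B: level=2
  process C: level=2
All levels: A:1, B:2, C:2, D:0, E:1
max level = 2

Answer: 2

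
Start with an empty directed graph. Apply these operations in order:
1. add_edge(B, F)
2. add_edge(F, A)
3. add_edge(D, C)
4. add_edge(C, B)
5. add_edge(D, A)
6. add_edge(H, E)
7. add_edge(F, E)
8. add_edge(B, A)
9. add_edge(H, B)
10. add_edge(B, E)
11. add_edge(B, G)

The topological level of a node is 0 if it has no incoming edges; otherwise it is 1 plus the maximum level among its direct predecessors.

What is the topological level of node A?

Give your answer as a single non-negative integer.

Op 1: add_edge(B, F). Edges now: 1
Op 2: add_edge(F, A). Edges now: 2
Op 3: add_edge(D, C). Edges now: 3
Op 4: add_edge(C, B). Edges now: 4
Op 5: add_edge(D, A). Edges now: 5
Op 6: add_edge(H, E). Edges now: 6
Op 7: add_edge(F, E). Edges now: 7
Op 8: add_edge(B, A). Edges now: 8
Op 9: add_edge(H, B). Edges now: 9
Op 10: add_edge(B, E). Edges now: 10
Op 11: add_edge(B, G). Edges now: 11
Compute levels (Kahn BFS):
  sources (in-degree 0): D, H
  process D: level=0
    D->A: in-degree(A)=2, level(A)>=1
    D->C: in-degree(C)=0, level(C)=1, enqueue
  process H: level=0
    H->B: in-degree(B)=1, level(B)>=1
    H->E: in-degree(E)=2, level(E)>=1
  process C: level=1
    C->B: in-degree(B)=0, level(B)=2, enqueue
  process B: level=2
    B->A: in-degree(A)=1, level(A)>=3
    B->E: in-degree(E)=1, level(E)>=3
    B->F: in-degree(F)=0, level(F)=3, enqueue
    B->G: in-degree(G)=0, level(G)=3, enqueue
  process F: level=3
    F->A: in-degree(A)=0, level(A)=4, enqueue
    F->E: in-degree(E)=0, level(E)=4, enqueue
  process G: level=3
  process A: level=4
  process E: level=4
All levels: A:4, B:2, C:1, D:0, E:4, F:3, G:3, H:0
level(A) = 4

Answer: 4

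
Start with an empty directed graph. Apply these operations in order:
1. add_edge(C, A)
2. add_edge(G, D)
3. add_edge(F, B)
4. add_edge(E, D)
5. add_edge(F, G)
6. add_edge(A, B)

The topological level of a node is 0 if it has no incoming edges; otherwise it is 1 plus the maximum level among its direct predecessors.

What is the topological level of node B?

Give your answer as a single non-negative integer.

Op 1: add_edge(C, A). Edges now: 1
Op 2: add_edge(G, D). Edges now: 2
Op 3: add_edge(F, B). Edges now: 3
Op 4: add_edge(E, D). Edges now: 4
Op 5: add_edge(F, G). Edges now: 5
Op 6: add_edge(A, B). Edges now: 6
Compute levels (Kahn BFS):
  sources (in-degree 0): C, E, F
  process C: level=0
    C->A: in-degree(A)=0, level(A)=1, enqueue
  process E: level=0
    E->D: in-degree(D)=1, level(D)>=1
  process F: level=0
    F->B: in-degree(B)=1, level(B)>=1
    F->G: in-degree(G)=0, level(G)=1, enqueue
  process A: level=1
    A->B: in-degree(B)=0, level(B)=2, enqueue
  process G: level=1
    G->D: in-degree(D)=0, level(D)=2, enqueue
  process B: level=2
  process D: level=2
All levels: A:1, B:2, C:0, D:2, E:0, F:0, G:1
level(B) = 2

Answer: 2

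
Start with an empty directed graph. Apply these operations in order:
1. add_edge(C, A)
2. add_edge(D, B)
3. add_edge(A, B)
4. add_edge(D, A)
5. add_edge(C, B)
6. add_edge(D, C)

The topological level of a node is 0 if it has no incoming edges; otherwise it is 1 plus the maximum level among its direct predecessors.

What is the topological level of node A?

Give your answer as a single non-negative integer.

Answer: 2

Derivation:
Op 1: add_edge(C, A). Edges now: 1
Op 2: add_edge(D, B). Edges now: 2
Op 3: add_edge(A, B). Edges now: 3
Op 4: add_edge(D, A). Edges now: 4
Op 5: add_edge(C, B). Edges now: 5
Op 6: add_edge(D, C). Edges now: 6
Compute levels (Kahn BFS):
  sources (in-degree 0): D
  process D: level=0
    D->A: in-degree(A)=1, level(A)>=1
    D->B: in-degree(B)=2, level(B)>=1
    D->C: in-degree(C)=0, level(C)=1, enqueue
  process C: level=1
    C->A: in-degree(A)=0, level(A)=2, enqueue
    C->B: in-degree(B)=1, level(B)>=2
  process A: level=2
    A->B: in-degree(B)=0, level(B)=3, enqueue
  process B: level=3
All levels: A:2, B:3, C:1, D:0
level(A) = 2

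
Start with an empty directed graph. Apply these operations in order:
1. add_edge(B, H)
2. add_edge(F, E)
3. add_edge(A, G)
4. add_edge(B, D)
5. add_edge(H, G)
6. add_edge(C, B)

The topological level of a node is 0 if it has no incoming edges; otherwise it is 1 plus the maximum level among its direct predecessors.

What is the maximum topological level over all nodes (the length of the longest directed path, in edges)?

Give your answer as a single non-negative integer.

Answer: 3

Derivation:
Op 1: add_edge(B, H). Edges now: 1
Op 2: add_edge(F, E). Edges now: 2
Op 3: add_edge(A, G). Edges now: 3
Op 4: add_edge(B, D). Edges now: 4
Op 5: add_edge(H, G). Edges now: 5
Op 6: add_edge(C, B). Edges now: 6
Compute levels (Kahn BFS):
  sources (in-degree 0): A, C, F
  process A: level=0
    A->G: in-degree(G)=1, level(G)>=1
  process C: level=0
    C->B: in-degree(B)=0, level(B)=1, enqueue
  process F: level=0
    F->E: in-degree(E)=0, level(E)=1, enqueue
  process B: level=1
    B->D: in-degree(D)=0, level(D)=2, enqueue
    B->H: in-degree(H)=0, level(H)=2, enqueue
  process E: level=1
  process D: level=2
  process H: level=2
    H->G: in-degree(G)=0, level(G)=3, enqueue
  process G: level=3
All levels: A:0, B:1, C:0, D:2, E:1, F:0, G:3, H:2
max level = 3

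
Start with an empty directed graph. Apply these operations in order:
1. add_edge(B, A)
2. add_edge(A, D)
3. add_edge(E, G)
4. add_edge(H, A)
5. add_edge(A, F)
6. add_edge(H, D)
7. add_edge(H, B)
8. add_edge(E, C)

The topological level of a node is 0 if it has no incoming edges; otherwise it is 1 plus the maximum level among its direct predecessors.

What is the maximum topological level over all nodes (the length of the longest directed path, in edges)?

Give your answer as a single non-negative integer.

Op 1: add_edge(B, A). Edges now: 1
Op 2: add_edge(A, D). Edges now: 2
Op 3: add_edge(E, G). Edges now: 3
Op 4: add_edge(H, A). Edges now: 4
Op 5: add_edge(A, F). Edges now: 5
Op 6: add_edge(H, D). Edges now: 6
Op 7: add_edge(H, B). Edges now: 7
Op 8: add_edge(E, C). Edges now: 8
Compute levels (Kahn BFS):
  sources (in-degree 0): E, H
  process E: level=0
    E->C: in-degree(C)=0, level(C)=1, enqueue
    E->G: in-degree(G)=0, level(G)=1, enqueue
  process H: level=0
    H->A: in-degree(A)=1, level(A)>=1
    H->B: in-degree(B)=0, level(B)=1, enqueue
    H->D: in-degree(D)=1, level(D)>=1
  process C: level=1
  process G: level=1
  process B: level=1
    B->A: in-degree(A)=0, level(A)=2, enqueue
  process A: level=2
    A->D: in-degree(D)=0, level(D)=3, enqueue
    A->F: in-degree(F)=0, level(F)=3, enqueue
  process D: level=3
  process F: level=3
All levels: A:2, B:1, C:1, D:3, E:0, F:3, G:1, H:0
max level = 3

Answer: 3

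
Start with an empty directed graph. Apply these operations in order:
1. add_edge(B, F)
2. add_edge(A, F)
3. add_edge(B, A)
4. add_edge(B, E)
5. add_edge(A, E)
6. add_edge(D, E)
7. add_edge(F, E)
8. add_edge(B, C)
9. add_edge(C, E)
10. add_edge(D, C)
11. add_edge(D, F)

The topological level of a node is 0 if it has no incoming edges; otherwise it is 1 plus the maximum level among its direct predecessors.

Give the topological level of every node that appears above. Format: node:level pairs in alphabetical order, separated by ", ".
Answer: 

Answer: A:1, B:0, C:1, D:0, E:3, F:2

Derivation:
Op 1: add_edge(B, F). Edges now: 1
Op 2: add_edge(A, F). Edges now: 2
Op 3: add_edge(B, A). Edges now: 3
Op 4: add_edge(B, E). Edges now: 4
Op 5: add_edge(A, E). Edges now: 5
Op 6: add_edge(D, E). Edges now: 6
Op 7: add_edge(F, E). Edges now: 7
Op 8: add_edge(B, C). Edges now: 8
Op 9: add_edge(C, E). Edges now: 9
Op 10: add_edge(D, C). Edges now: 10
Op 11: add_edge(D, F). Edges now: 11
Compute levels (Kahn BFS):
  sources (in-degree 0): B, D
  process B: level=0
    B->A: in-degree(A)=0, level(A)=1, enqueue
    B->C: in-degree(C)=1, level(C)>=1
    B->E: in-degree(E)=4, level(E)>=1
    B->F: in-degree(F)=2, level(F)>=1
  process D: level=0
    D->C: in-degree(C)=0, level(C)=1, enqueue
    D->E: in-degree(E)=3, level(E)>=1
    D->F: in-degree(F)=1, level(F)>=1
  process A: level=1
    A->E: in-degree(E)=2, level(E)>=2
    A->F: in-degree(F)=0, level(F)=2, enqueue
  process C: level=1
    C->E: in-degree(E)=1, level(E)>=2
  process F: level=2
    F->E: in-degree(E)=0, level(E)=3, enqueue
  process E: level=3
All levels: A:1, B:0, C:1, D:0, E:3, F:2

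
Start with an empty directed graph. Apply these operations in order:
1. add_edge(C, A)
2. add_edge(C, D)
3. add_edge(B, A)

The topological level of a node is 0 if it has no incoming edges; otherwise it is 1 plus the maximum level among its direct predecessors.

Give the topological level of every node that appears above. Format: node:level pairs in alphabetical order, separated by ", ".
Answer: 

Answer: A:1, B:0, C:0, D:1

Derivation:
Op 1: add_edge(C, A). Edges now: 1
Op 2: add_edge(C, D). Edges now: 2
Op 3: add_edge(B, A). Edges now: 3
Compute levels (Kahn BFS):
  sources (in-degree 0): B, C
  process B: level=0
    B->A: in-degree(A)=1, level(A)>=1
  process C: level=0
    C->A: in-degree(A)=0, level(A)=1, enqueue
    C->D: in-degree(D)=0, level(D)=1, enqueue
  process A: level=1
  process D: level=1
All levels: A:1, B:0, C:0, D:1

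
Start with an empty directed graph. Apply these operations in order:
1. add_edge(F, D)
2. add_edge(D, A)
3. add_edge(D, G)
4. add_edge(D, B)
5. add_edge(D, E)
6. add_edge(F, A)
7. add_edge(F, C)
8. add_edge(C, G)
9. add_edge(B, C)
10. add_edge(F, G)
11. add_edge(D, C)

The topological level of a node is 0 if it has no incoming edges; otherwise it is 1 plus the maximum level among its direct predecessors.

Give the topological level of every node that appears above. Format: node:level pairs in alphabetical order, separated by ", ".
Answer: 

Op 1: add_edge(F, D). Edges now: 1
Op 2: add_edge(D, A). Edges now: 2
Op 3: add_edge(D, G). Edges now: 3
Op 4: add_edge(D, B). Edges now: 4
Op 5: add_edge(D, E). Edges now: 5
Op 6: add_edge(F, A). Edges now: 6
Op 7: add_edge(F, C). Edges now: 7
Op 8: add_edge(C, G). Edges now: 8
Op 9: add_edge(B, C). Edges now: 9
Op 10: add_edge(F, G). Edges now: 10
Op 11: add_edge(D, C). Edges now: 11
Compute levels (Kahn BFS):
  sources (in-degree 0): F
  process F: level=0
    F->A: in-degree(A)=1, level(A)>=1
    F->C: in-degree(C)=2, level(C)>=1
    F->D: in-degree(D)=0, level(D)=1, enqueue
    F->G: in-degree(G)=2, level(G)>=1
  process D: level=1
    D->A: in-degree(A)=0, level(A)=2, enqueue
    D->B: in-degree(B)=0, level(B)=2, enqueue
    D->C: in-degree(C)=1, level(C)>=2
    D->E: in-degree(E)=0, level(E)=2, enqueue
    D->G: in-degree(G)=1, level(G)>=2
  process A: level=2
  process B: level=2
    B->C: in-degree(C)=0, level(C)=3, enqueue
  process E: level=2
  process C: level=3
    C->G: in-degree(G)=0, level(G)=4, enqueue
  process G: level=4
All levels: A:2, B:2, C:3, D:1, E:2, F:0, G:4

Answer: A:2, B:2, C:3, D:1, E:2, F:0, G:4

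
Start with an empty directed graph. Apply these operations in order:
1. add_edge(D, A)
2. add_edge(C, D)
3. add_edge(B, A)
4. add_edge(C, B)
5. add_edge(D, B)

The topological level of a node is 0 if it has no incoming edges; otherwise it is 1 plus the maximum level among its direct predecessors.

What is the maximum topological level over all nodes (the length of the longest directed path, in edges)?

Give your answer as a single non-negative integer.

Answer: 3

Derivation:
Op 1: add_edge(D, A). Edges now: 1
Op 2: add_edge(C, D). Edges now: 2
Op 3: add_edge(B, A). Edges now: 3
Op 4: add_edge(C, B). Edges now: 4
Op 5: add_edge(D, B). Edges now: 5
Compute levels (Kahn BFS):
  sources (in-degree 0): C
  process C: level=0
    C->B: in-degree(B)=1, level(B)>=1
    C->D: in-degree(D)=0, level(D)=1, enqueue
  process D: level=1
    D->A: in-degree(A)=1, level(A)>=2
    D->B: in-degree(B)=0, level(B)=2, enqueue
  process B: level=2
    B->A: in-degree(A)=0, level(A)=3, enqueue
  process A: level=3
All levels: A:3, B:2, C:0, D:1
max level = 3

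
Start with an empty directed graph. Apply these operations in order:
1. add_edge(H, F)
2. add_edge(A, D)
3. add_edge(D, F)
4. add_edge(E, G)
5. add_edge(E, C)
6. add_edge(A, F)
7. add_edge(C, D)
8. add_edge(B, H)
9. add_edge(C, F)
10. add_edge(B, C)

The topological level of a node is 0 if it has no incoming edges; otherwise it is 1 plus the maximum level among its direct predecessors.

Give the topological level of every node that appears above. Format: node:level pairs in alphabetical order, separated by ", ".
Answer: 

Op 1: add_edge(H, F). Edges now: 1
Op 2: add_edge(A, D). Edges now: 2
Op 3: add_edge(D, F). Edges now: 3
Op 4: add_edge(E, G). Edges now: 4
Op 5: add_edge(E, C). Edges now: 5
Op 6: add_edge(A, F). Edges now: 6
Op 7: add_edge(C, D). Edges now: 7
Op 8: add_edge(B, H). Edges now: 8
Op 9: add_edge(C, F). Edges now: 9
Op 10: add_edge(B, C). Edges now: 10
Compute levels (Kahn BFS):
  sources (in-degree 0): A, B, E
  process A: level=0
    A->D: in-degree(D)=1, level(D)>=1
    A->F: in-degree(F)=3, level(F)>=1
  process B: level=0
    B->C: in-degree(C)=1, level(C)>=1
    B->H: in-degree(H)=0, level(H)=1, enqueue
  process E: level=0
    E->C: in-degree(C)=0, level(C)=1, enqueue
    E->G: in-degree(G)=0, level(G)=1, enqueue
  process H: level=1
    H->F: in-degree(F)=2, level(F)>=2
  process C: level=1
    C->D: in-degree(D)=0, level(D)=2, enqueue
    C->F: in-degree(F)=1, level(F)>=2
  process G: level=1
  process D: level=2
    D->F: in-degree(F)=0, level(F)=3, enqueue
  process F: level=3
All levels: A:0, B:0, C:1, D:2, E:0, F:3, G:1, H:1

Answer: A:0, B:0, C:1, D:2, E:0, F:3, G:1, H:1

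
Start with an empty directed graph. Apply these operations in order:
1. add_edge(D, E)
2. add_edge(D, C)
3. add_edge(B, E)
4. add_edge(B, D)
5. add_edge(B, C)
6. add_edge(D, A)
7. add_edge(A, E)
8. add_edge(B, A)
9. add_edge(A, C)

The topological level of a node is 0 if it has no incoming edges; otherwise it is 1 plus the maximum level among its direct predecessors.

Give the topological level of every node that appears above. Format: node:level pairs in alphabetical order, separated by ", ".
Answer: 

Answer: A:2, B:0, C:3, D:1, E:3

Derivation:
Op 1: add_edge(D, E). Edges now: 1
Op 2: add_edge(D, C). Edges now: 2
Op 3: add_edge(B, E). Edges now: 3
Op 4: add_edge(B, D). Edges now: 4
Op 5: add_edge(B, C). Edges now: 5
Op 6: add_edge(D, A). Edges now: 6
Op 7: add_edge(A, E). Edges now: 7
Op 8: add_edge(B, A). Edges now: 8
Op 9: add_edge(A, C). Edges now: 9
Compute levels (Kahn BFS):
  sources (in-degree 0): B
  process B: level=0
    B->A: in-degree(A)=1, level(A)>=1
    B->C: in-degree(C)=2, level(C)>=1
    B->D: in-degree(D)=0, level(D)=1, enqueue
    B->E: in-degree(E)=2, level(E)>=1
  process D: level=1
    D->A: in-degree(A)=0, level(A)=2, enqueue
    D->C: in-degree(C)=1, level(C)>=2
    D->E: in-degree(E)=1, level(E)>=2
  process A: level=2
    A->C: in-degree(C)=0, level(C)=3, enqueue
    A->E: in-degree(E)=0, level(E)=3, enqueue
  process C: level=3
  process E: level=3
All levels: A:2, B:0, C:3, D:1, E:3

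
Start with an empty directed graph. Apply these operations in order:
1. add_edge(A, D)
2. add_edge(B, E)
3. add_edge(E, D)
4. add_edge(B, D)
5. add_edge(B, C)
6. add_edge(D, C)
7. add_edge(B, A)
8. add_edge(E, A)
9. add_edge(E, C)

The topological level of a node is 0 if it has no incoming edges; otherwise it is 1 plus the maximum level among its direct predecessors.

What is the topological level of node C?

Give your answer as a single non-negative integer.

Answer: 4

Derivation:
Op 1: add_edge(A, D). Edges now: 1
Op 2: add_edge(B, E). Edges now: 2
Op 3: add_edge(E, D). Edges now: 3
Op 4: add_edge(B, D). Edges now: 4
Op 5: add_edge(B, C). Edges now: 5
Op 6: add_edge(D, C). Edges now: 6
Op 7: add_edge(B, A). Edges now: 7
Op 8: add_edge(E, A). Edges now: 8
Op 9: add_edge(E, C). Edges now: 9
Compute levels (Kahn BFS):
  sources (in-degree 0): B
  process B: level=0
    B->A: in-degree(A)=1, level(A)>=1
    B->C: in-degree(C)=2, level(C)>=1
    B->D: in-degree(D)=2, level(D)>=1
    B->E: in-degree(E)=0, level(E)=1, enqueue
  process E: level=1
    E->A: in-degree(A)=0, level(A)=2, enqueue
    E->C: in-degree(C)=1, level(C)>=2
    E->D: in-degree(D)=1, level(D)>=2
  process A: level=2
    A->D: in-degree(D)=0, level(D)=3, enqueue
  process D: level=3
    D->C: in-degree(C)=0, level(C)=4, enqueue
  process C: level=4
All levels: A:2, B:0, C:4, D:3, E:1
level(C) = 4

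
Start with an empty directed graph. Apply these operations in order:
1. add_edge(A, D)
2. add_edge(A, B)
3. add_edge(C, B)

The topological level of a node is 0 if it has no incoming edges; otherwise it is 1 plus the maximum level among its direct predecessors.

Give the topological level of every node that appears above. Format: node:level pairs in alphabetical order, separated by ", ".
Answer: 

Op 1: add_edge(A, D). Edges now: 1
Op 2: add_edge(A, B). Edges now: 2
Op 3: add_edge(C, B). Edges now: 3
Compute levels (Kahn BFS):
  sources (in-degree 0): A, C
  process A: level=0
    A->B: in-degree(B)=1, level(B)>=1
    A->D: in-degree(D)=0, level(D)=1, enqueue
  process C: level=0
    C->B: in-degree(B)=0, level(B)=1, enqueue
  process D: level=1
  process B: level=1
All levels: A:0, B:1, C:0, D:1

Answer: A:0, B:1, C:0, D:1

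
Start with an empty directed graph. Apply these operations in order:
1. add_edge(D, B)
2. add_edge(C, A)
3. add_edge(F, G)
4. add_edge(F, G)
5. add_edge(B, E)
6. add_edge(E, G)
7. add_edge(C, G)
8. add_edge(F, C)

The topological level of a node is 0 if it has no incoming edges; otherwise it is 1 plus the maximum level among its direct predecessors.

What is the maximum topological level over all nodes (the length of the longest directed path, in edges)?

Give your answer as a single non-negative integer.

Answer: 3

Derivation:
Op 1: add_edge(D, B). Edges now: 1
Op 2: add_edge(C, A). Edges now: 2
Op 3: add_edge(F, G). Edges now: 3
Op 4: add_edge(F, G) (duplicate, no change). Edges now: 3
Op 5: add_edge(B, E). Edges now: 4
Op 6: add_edge(E, G). Edges now: 5
Op 7: add_edge(C, G). Edges now: 6
Op 8: add_edge(F, C). Edges now: 7
Compute levels (Kahn BFS):
  sources (in-degree 0): D, F
  process D: level=0
    D->B: in-degree(B)=0, level(B)=1, enqueue
  process F: level=0
    F->C: in-degree(C)=0, level(C)=1, enqueue
    F->G: in-degree(G)=2, level(G)>=1
  process B: level=1
    B->E: in-degree(E)=0, level(E)=2, enqueue
  process C: level=1
    C->A: in-degree(A)=0, level(A)=2, enqueue
    C->G: in-degree(G)=1, level(G)>=2
  process E: level=2
    E->G: in-degree(G)=0, level(G)=3, enqueue
  process A: level=2
  process G: level=3
All levels: A:2, B:1, C:1, D:0, E:2, F:0, G:3
max level = 3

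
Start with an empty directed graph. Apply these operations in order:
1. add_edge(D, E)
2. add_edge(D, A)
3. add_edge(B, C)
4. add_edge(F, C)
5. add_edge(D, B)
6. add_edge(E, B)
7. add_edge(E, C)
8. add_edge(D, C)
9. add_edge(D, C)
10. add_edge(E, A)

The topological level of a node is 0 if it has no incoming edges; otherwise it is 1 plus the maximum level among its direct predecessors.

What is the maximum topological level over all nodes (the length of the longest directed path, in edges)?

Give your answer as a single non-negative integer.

Op 1: add_edge(D, E). Edges now: 1
Op 2: add_edge(D, A). Edges now: 2
Op 3: add_edge(B, C). Edges now: 3
Op 4: add_edge(F, C). Edges now: 4
Op 5: add_edge(D, B). Edges now: 5
Op 6: add_edge(E, B). Edges now: 6
Op 7: add_edge(E, C). Edges now: 7
Op 8: add_edge(D, C). Edges now: 8
Op 9: add_edge(D, C) (duplicate, no change). Edges now: 8
Op 10: add_edge(E, A). Edges now: 9
Compute levels (Kahn BFS):
  sources (in-degree 0): D, F
  process D: level=0
    D->A: in-degree(A)=1, level(A)>=1
    D->B: in-degree(B)=1, level(B)>=1
    D->C: in-degree(C)=3, level(C)>=1
    D->E: in-degree(E)=0, level(E)=1, enqueue
  process F: level=0
    F->C: in-degree(C)=2, level(C)>=1
  process E: level=1
    E->A: in-degree(A)=0, level(A)=2, enqueue
    E->B: in-degree(B)=0, level(B)=2, enqueue
    E->C: in-degree(C)=1, level(C)>=2
  process A: level=2
  process B: level=2
    B->C: in-degree(C)=0, level(C)=3, enqueue
  process C: level=3
All levels: A:2, B:2, C:3, D:0, E:1, F:0
max level = 3

Answer: 3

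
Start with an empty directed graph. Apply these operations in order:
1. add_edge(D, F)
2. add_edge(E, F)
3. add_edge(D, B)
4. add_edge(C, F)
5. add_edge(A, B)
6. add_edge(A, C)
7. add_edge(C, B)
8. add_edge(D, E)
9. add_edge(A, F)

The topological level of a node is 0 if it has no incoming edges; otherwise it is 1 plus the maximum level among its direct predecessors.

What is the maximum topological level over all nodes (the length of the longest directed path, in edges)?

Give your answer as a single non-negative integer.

Answer: 2

Derivation:
Op 1: add_edge(D, F). Edges now: 1
Op 2: add_edge(E, F). Edges now: 2
Op 3: add_edge(D, B). Edges now: 3
Op 4: add_edge(C, F). Edges now: 4
Op 5: add_edge(A, B). Edges now: 5
Op 6: add_edge(A, C). Edges now: 6
Op 7: add_edge(C, B). Edges now: 7
Op 8: add_edge(D, E). Edges now: 8
Op 9: add_edge(A, F). Edges now: 9
Compute levels (Kahn BFS):
  sources (in-degree 0): A, D
  process A: level=0
    A->B: in-degree(B)=2, level(B)>=1
    A->C: in-degree(C)=0, level(C)=1, enqueue
    A->F: in-degree(F)=3, level(F)>=1
  process D: level=0
    D->B: in-degree(B)=1, level(B)>=1
    D->E: in-degree(E)=0, level(E)=1, enqueue
    D->F: in-degree(F)=2, level(F)>=1
  process C: level=1
    C->B: in-degree(B)=0, level(B)=2, enqueue
    C->F: in-degree(F)=1, level(F)>=2
  process E: level=1
    E->F: in-degree(F)=0, level(F)=2, enqueue
  process B: level=2
  process F: level=2
All levels: A:0, B:2, C:1, D:0, E:1, F:2
max level = 2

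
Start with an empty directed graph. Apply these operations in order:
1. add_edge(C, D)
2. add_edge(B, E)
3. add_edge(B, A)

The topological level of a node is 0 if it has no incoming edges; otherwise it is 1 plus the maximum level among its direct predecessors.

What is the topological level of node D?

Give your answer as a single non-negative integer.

Op 1: add_edge(C, D). Edges now: 1
Op 2: add_edge(B, E). Edges now: 2
Op 3: add_edge(B, A). Edges now: 3
Compute levels (Kahn BFS):
  sources (in-degree 0): B, C
  process B: level=0
    B->A: in-degree(A)=0, level(A)=1, enqueue
    B->E: in-degree(E)=0, level(E)=1, enqueue
  process C: level=0
    C->D: in-degree(D)=0, level(D)=1, enqueue
  process A: level=1
  process E: level=1
  process D: level=1
All levels: A:1, B:0, C:0, D:1, E:1
level(D) = 1

Answer: 1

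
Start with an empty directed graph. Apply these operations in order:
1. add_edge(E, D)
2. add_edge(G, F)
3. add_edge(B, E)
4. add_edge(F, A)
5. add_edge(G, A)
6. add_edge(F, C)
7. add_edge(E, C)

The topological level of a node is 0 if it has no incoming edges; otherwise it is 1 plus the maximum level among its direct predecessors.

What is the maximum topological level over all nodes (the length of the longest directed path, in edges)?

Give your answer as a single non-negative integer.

Answer: 2

Derivation:
Op 1: add_edge(E, D). Edges now: 1
Op 2: add_edge(G, F). Edges now: 2
Op 3: add_edge(B, E). Edges now: 3
Op 4: add_edge(F, A). Edges now: 4
Op 5: add_edge(G, A). Edges now: 5
Op 6: add_edge(F, C). Edges now: 6
Op 7: add_edge(E, C). Edges now: 7
Compute levels (Kahn BFS):
  sources (in-degree 0): B, G
  process B: level=0
    B->E: in-degree(E)=0, level(E)=1, enqueue
  process G: level=0
    G->A: in-degree(A)=1, level(A)>=1
    G->F: in-degree(F)=0, level(F)=1, enqueue
  process E: level=1
    E->C: in-degree(C)=1, level(C)>=2
    E->D: in-degree(D)=0, level(D)=2, enqueue
  process F: level=1
    F->A: in-degree(A)=0, level(A)=2, enqueue
    F->C: in-degree(C)=0, level(C)=2, enqueue
  process D: level=2
  process A: level=2
  process C: level=2
All levels: A:2, B:0, C:2, D:2, E:1, F:1, G:0
max level = 2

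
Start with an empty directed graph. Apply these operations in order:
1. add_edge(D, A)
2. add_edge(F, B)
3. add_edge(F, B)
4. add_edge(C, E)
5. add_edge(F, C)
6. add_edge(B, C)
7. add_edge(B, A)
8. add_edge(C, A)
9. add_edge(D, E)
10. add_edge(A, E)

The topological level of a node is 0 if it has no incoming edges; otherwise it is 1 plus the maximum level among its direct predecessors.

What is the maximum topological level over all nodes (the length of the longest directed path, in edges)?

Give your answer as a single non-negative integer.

Answer: 4

Derivation:
Op 1: add_edge(D, A). Edges now: 1
Op 2: add_edge(F, B). Edges now: 2
Op 3: add_edge(F, B) (duplicate, no change). Edges now: 2
Op 4: add_edge(C, E). Edges now: 3
Op 5: add_edge(F, C). Edges now: 4
Op 6: add_edge(B, C). Edges now: 5
Op 7: add_edge(B, A). Edges now: 6
Op 8: add_edge(C, A). Edges now: 7
Op 9: add_edge(D, E). Edges now: 8
Op 10: add_edge(A, E). Edges now: 9
Compute levels (Kahn BFS):
  sources (in-degree 0): D, F
  process D: level=0
    D->A: in-degree(A)=2, level(A)>=1
    D->E: in-degree(E)=2, level(E)>=1
  process F: level=0
    F->B: in-degree(B)=0, level(B)=1, enqueue
    F->C: in-degree(C)=1, level(C)>=1
  process B: level=1
    B->A: in-degree(A)=1, level(A)>=2
    B->C: in-degree(C)=0, level(C)=2, enqueue
  process C: level=2
    C->A: in-degree(A)=0, level(A)=3, enqueue
    C->E: in-degree(E)=1, level(E)>=3
  process A: level=3
    A->E: in-degree(E)=0, level(E)=4, enqueue
  process E: level=4
All levels: A:3, B:1, C:2, D:0, E:4, F:0
max level = 4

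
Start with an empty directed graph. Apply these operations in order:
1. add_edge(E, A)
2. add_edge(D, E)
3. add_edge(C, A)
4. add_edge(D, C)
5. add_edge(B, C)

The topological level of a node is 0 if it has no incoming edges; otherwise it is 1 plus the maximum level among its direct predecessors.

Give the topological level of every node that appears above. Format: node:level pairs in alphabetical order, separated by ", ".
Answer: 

Answer: A:2, B:0, C:1, D:0, E:1

Derivation:
Op 1: add_edge(E, A). Edges now: 1
Op 2: add_edge(D, E). Edges now: 2
Op 3: add_edge(C, A). Edges now: 3
Op 4: add_edge(D, C). Edges now: 4
Op 5: add_edge(B, C). Edges now: 5
Compute levels (Kahn BFS):
  sources (in-degree 0): B, D
  process B: level=0
    B->C: in-degree(C)=1, level(C)>=1
  process D: level=0
    D->C: in-degree(C)=0, level(C)=1, enqueue
    D->E: in-degree(E)=0, level(E)=1, enqueue
  process C: level=1
    C->A: in-degree(A)=1, level(A)>=2
  process E: level=1
    E->A: in-degree(A)=0, level(A)=2, enqueue
  process A: level=2
All levels: A:2, B:0, C:1, D:0, E:1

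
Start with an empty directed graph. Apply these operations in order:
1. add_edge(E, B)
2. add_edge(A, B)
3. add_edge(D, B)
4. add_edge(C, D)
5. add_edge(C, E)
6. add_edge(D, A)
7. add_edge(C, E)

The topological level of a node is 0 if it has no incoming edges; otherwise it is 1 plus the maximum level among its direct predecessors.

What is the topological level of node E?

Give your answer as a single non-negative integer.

Answer: 1

Derivation:
Op 1: add_edge(E, B). Edges now: 1
Op 2: add_edge(A, B). Edges now: 2
Op 3: add_edge(D, B). Edges now: 3
Op 4: add_edge(C, D). Edges now: 4
Op 5: add_edge(C, E). Edges now: 5
Op 6: add_edge(D, A). Edges now: 6
Op 7: add_edge(C, E) (duplicate, no change). Edges now: 6
Compute levels (Kahn BFS):
  sources (in-degree 0): C
  process C: level=0
    C->D: in-degree(D)=0, level(D)=1, enqueue
    C->E: in-degree(E)=0, level(E)=1, enqueue
  process D: level=1
    D->A: in-degree(A)=0, level(A)=2, enqueue
    D->B: in-degree(B)=2, level(B)>=2
  process E: level=1
    E->B: in-degree(B)=1, level(B)>=2
  process A: level=2
    A->B: in-degree(B)=0, level(B)=3, enqueue
  process B: level=3
All levels: A:2, B:3, C:0, D:1, E:1
level(E) = 1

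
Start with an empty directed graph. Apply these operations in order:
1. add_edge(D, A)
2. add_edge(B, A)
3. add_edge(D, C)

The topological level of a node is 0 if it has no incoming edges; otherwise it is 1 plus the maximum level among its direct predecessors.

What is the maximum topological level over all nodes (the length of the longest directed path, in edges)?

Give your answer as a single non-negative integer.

Op 1: add_edge(D, A). Edges now: 1
Op 2: add_edge(B, A). Edges now: 2
Op 3: add_edge(D, C). Edges now: 3
Compute levels (Kahn BFS):
  sources (in-degree 0): B, D
  process B: level=0
    B->A: in-degree(A)=1, level(A)>=1
  process D: level=0
    D->A: in-degree(A)=0, level(A)=1, enqueue
    D->C: in-degree(C)=0, level(C)=1, enqueue
  process A: level=1
  process C: level=1
All levels: A:1, B:0, C:1, D:0
max level = 1

Answer: 1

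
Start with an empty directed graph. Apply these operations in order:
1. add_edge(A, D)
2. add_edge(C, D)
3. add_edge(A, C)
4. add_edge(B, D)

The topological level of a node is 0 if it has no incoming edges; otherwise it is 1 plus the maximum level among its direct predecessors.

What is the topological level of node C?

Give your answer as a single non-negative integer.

Answer: 1

Derivation:
Op 1: add_edge(A, D). Edges now: 1
Op 2: add_edge(C, D). Edges now: 2
Op 3: add_edge(A, C). Edges now: 3
Op 4: add_edge(B, D). Edges now: 4
Compute levels (Kahn BFS):
  sources (in-degree 0): A, B
  process A: level=0
    A->C: in-degree(C)=0, level(C)=1, enqueue
    A->D: in-degree(D)=2, level(D)>=1
  process B: level=0
    B->D: in-degree(D)=1, level(D)>=1
  process C: level=1
    C->D: in-degree(D)=0, level(D)=2, enqueue
  process D: level=2
All levels: A:0, B:0, C:1, D:2
level(C) = 1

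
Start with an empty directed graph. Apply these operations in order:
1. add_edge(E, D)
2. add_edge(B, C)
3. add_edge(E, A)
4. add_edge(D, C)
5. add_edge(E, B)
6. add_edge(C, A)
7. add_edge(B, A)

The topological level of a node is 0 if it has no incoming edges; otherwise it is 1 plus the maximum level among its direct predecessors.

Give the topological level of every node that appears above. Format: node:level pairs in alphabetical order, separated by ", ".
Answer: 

Op 1: add_edge(E, D). Edges now: 1
Op 2: add_edge(B, C). Edges now: 2
Op 3: add_edge(E, A). Edges now: 3
Op 4: add_edge(D, C). Edges now: 4
Op 5: add_edge(E, B). Edges now: 5
Op 6: add_edge(C, A). Edges now: 6
Op 7: add_edge(B, A). Edges now: 7
Compute levels (Kahn BFS):
  sources (in-degree 0): E
  process E: level=0
    E->A: in-degree(A)=2, level(A)>=1
    E->B: in-degree(B)=0, level(B)=1, enqueue
    E->D: in-degree(D)=0, level(D)=1, enqueue
  process B: level=1
    B->A: in-degree(A)=1, level(A)>=2
    B->C: in-degree(C)=1, level(C)>=2
  process D: level=1
    D->C: in-degree(C)=0, level(C)=2, enqueue
  process C: level=2
    C->A: in-degree(A)=0, level(A)=3, enqueue
  process A: level=3
All levels: A:3, B:1, C:2, D:1, E:0

Answer: A:3, B:1, C:2, D:1, E:0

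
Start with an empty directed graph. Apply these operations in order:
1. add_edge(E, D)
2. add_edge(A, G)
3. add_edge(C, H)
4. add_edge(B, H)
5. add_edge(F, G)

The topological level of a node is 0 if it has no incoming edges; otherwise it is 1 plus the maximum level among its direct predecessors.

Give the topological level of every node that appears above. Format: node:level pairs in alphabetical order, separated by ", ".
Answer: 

Answer: A:0, B:0, C:0, D:1, E:0, F:0, G:1, H:1

Derivation:
Op 1: add_edge(E, D). Edges now: 1
Op 2: add_edge(A, G). Edges now: 2
Op 3: add_edge(C, H). Edges now: 3
Op 4: add_edge(B, H). Edges now: 4
Op 5: add_edge(F, G). Edges now: 5
Compute levels (Kahn BFS):
  sources (in-degree 0): A, B, C, E, F
  process A: level=0
    A->G: in-degree(G)=1, level(G)>=1
  process B: level=0
    B->H: in-degree(H)=1, level(H)>=1
  process C: level=0
    C->H: in-degree(H)=0, level(H)=1, enqueue
  process E: level=0
    E->D: in-degree(D)=0, level(D)=1, enqueue
  process F: level=0
    F->G: in-degree(G)=0, level(G)=1, enqueue
  process H: level=1
  process D: level=1
  process G: level=1
All levels: A:0, B:0, C:0, D:1, E:0, F:0, G:1, H:1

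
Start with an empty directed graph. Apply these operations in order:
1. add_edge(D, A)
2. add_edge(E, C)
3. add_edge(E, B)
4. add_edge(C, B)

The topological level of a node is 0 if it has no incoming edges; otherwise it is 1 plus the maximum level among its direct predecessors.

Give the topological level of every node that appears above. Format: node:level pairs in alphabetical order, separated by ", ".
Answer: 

Op 1: add_edge(D, A). Edges now: 1
Op 2: add_edge(E, C). Edges now: 2
Op 3: add_edge(E, B). Edges now: 3
Op 4: add_edge(C, B). Edges now: 4
Compute levels (Kahn BFS):
  sources (in-degree 0): D, E
  process D: level=0
    D->A: in-degree(A)=0, level(A)=1, enqueue
  process E: level=0
    E->B: in-degree(B)=1, level(B)>=1
    E->C: in-degree(C)=0, level(C)=1, enqueue
  process A: level=1
  process C: level=1
    C->B: in-degree(B)=0, level(B)=2, enqueue
  process B: level=2
All levels: A:1, B:2, C:1, D:0, E:0

Answer: A:1, B:2, C:1, D:0, E:0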